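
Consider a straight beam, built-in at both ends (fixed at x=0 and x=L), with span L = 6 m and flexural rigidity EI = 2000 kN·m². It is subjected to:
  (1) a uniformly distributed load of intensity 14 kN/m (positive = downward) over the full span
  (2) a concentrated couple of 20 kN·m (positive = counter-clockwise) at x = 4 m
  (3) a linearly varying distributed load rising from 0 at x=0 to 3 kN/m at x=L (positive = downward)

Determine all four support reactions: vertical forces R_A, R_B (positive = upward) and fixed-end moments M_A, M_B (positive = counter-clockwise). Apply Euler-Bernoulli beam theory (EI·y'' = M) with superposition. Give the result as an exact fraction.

R_A = 4423/90 kN, M_A = 784/15 kN·m, R_B = 3947/90 kN, M_B = -237/5 kN·m

Load 1 — uniform load w=14 kN/m over full span:
  R_A = wL/2 = 14·6/2 = 42 kN
  M_A = wL²/12 = 14·6²/12 = 42 kN·m
  R_B = wL/2 = 14·6/2 = 42 kN
  M_B = -wL²/12 = -14·6²/12 = -42 kN·m
Load 2 — applied couple M₀=20 kN·m at a=4 m (b=L-a=2):
  R_A = 6M₀ab/L³ = 6·20·4·2/6³ = 40/9 kN
  M_A = M₀b(2a-b)/L² = 20·2·(2·4-2)/6² = 20/3 kN·m
  R_B = -6M₀ab/L³ = -6·20·4·2/6³ = -40/9 kN
  M_B = M₀a(2b-a)/L² = 20·4·(2·2-4)/6² = 0 kN·m
Load 3 — triangular load w₀=3 kN/m (0→w₀ over full span):
  R_A = 3w₀L/20 = 3·3·6/20 = 27/10 kN
  M_A = w₀L²/30 = 3·6²/30 = 18/5 kN·m
  R_B = 7w₀L/20 = 7·3·6/20 = 63/10 kN
  M_B = -w₀L²/20 = -3·6²/20 = -27/5 kN·m
Superposition: R_A = 4423/90 kN, M_A = 784/15 kN·m, R_B = 3947/90 kN, M_B = -237/5 kN·m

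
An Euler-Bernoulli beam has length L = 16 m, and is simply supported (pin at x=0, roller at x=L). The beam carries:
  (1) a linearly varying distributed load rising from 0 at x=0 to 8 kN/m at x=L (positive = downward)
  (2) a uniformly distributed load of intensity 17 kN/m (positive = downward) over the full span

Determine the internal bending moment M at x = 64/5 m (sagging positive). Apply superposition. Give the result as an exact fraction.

M(64/5) = 55808/125 kN·m

Load 1 — triangular load w₀=8 kN/m (0→w₀ over full span):
  M_1 = w₀Lx/6 - w₀x³/(6L) = 8·16·(64/5)/6 - 8·(64/5)³/(6·16) = 12288/125 kN·m
Load 2 — uniform load w=17 kN/m over full span:
  M_2 = wx(L-x)/2 = 17·(64/5)·(16-(64/5))/2 = 8704/25 kN·m
Superposition: M = Σ M_i = 55808/125 kN·m ≈ 446.464000 kN·m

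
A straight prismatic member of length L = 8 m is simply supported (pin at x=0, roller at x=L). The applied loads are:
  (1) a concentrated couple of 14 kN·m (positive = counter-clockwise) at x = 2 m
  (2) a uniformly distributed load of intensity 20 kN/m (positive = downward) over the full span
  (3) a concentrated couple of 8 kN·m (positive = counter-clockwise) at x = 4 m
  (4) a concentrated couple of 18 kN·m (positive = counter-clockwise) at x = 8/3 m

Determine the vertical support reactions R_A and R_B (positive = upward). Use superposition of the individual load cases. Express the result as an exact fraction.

R_A = 85 kN, R_B = 75 kN

Load 1 — applied couple M₀=14 kN·m at a=2 m (b=L-a=6):
  R_A = M₀/L = 14/8 = 7/4 kN
  R_B = -M₀/L = -14/8 = -7/4 kN
Load 2 — uniform load w=20 kN/m over full span:
  R_A = wL/2 = 20·8/2 = 80 kN
  R_B = wL/2 = 20·8/2 = 80 kN
Load 3 — applied couple M₀=8 kN·m at a=4 m (b=L-a=4):
  R_A = M₀/L = 8/8 = 1 kN
  R_B = -M₀/L = -8/8 = -1 kN
Load 4 — applied couple M₀=18 kN·m at a=8/3 m (b=L-a=16/3):
  R_A = M₀/L = 18/8 = 9/4 kN
  R_B = -M₀/L = -18/8 = -9/4 kN
Superposition: R_A = 85 kN, R_B = 75 kN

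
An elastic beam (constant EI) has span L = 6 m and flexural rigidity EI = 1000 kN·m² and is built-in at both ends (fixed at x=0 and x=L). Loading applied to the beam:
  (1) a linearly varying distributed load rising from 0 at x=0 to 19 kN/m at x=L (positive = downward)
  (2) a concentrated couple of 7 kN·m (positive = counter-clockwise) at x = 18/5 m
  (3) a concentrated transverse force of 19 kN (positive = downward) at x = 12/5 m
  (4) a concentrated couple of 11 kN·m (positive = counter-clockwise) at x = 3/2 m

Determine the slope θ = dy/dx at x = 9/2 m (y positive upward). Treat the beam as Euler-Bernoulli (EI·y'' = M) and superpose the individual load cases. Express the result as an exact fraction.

Load 1 — triangular load w₀=19 kN/m (0→w₀ over full span):
  θ_1 = -w₀(2x(L-x)(L-2x)(x+2L)+x²(L-x)²)/(120LEI) = -19·(2·(9/2)·(6-(9/2))·(6-2·(9/2))·((9/2)+2·6)+(9/2)²·(6-(9/2))²)/(120·6·1000) = 21033/1280000 rad
Load 2 — applied couple M₀=7 kN·m at a=18/5 m (b=L-a=12/5):
  θ_2 = (R_Ax²/2 - M_Ax - M₀(x-a))/EI  [x>a] with R_A=42/25, M_A=56/25 = ((42/25)·(9/2)²/2 - (56/25)·(9/2) - 7·((9/2)-(18/5)))/1000 = 63/100000 rad
Load 3 — point force P=19 kN at a=12/5 m (b=L-a=18/5):
  θ_3 = Pa²(L-x)(2bL-(3b+a)(L-x))/(2L³EI)  [x>a] = 19·(12/5)²·(6-(9/2))·(2·(18/5)·6-(3·(18/5)+(12/5))·(6-(9/2)))/(2·6³·1000) = 2223/250000 rad
Load 4 — applied couple M₀=11 kN·m at a=3/2 m (b=L-a=9/2):
  θ_4 = (R_Ax²/2 - M_Ax - M₀(x-a))/EI  [x>a] with R_A=33/16, M_A=-33/16 = ((33/16)·(9/2)²/2 - (-33/16)·(9/2) - 11·((9/2)-(3/2)))/1000 = -363/128000 rad
Superposition: θ = Σ θ_i = 739779/32000000 rad ≈ 0.023118 rad

θ(9/2) = 739779/32000000 rad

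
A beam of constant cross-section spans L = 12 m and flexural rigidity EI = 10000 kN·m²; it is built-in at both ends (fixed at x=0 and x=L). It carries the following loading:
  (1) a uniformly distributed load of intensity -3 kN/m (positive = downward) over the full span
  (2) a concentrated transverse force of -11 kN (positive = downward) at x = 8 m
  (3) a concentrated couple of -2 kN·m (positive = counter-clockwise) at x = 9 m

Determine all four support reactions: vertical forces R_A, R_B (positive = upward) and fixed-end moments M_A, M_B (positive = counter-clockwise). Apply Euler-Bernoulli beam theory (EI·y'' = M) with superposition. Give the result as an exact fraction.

R_A = -9089/432 kN, M_A = -3341/72 kN·m, R_B = -11215/432 kN, M_B = 4027/72 kN·m

Load 1 — uniform load w=-3 kN/m over full span:
  R_A = wL/2 = (-3)·12/2 = -18 kN
  M_A = wL²/12 = (-3)·12²/12 = -36 kN·m
  R_B = wL/2 = (-3)·12/2 = -18 kN
  M_B = -wL²/12 = -(-3)·12²/12 = 36 kN·m
Load 2 — point force P=-11 kN at a=8 m (b=L-a=4):
  R_A = Pb²(3a+b)/L³ = (-11)·4²·(3·8+4)/12³ = -77/27 kN
  M_A = Pab²/L² = (-11)·8·4²/12² = -88/9 kN·m
  R_B = Pa²(a+3b)/L³ = (-11)·8²·(8+3·4)/12³ = -220/27 kN
  M_B = -Pa²b/L² = -(-11)·8²·4/12² = 176/9 kN·m
Load 3 — applied couple M₀=-2 kN·m at a=9 m (b=L-a=3):
  R_A = 6M₀ab/L³ = 6·(-2)·9·3/12³ = -3/16 kN
  M_A = M₀b(2a-b)/L² = (-2)·3·(2·9-3)/12² = -5/8 kN·m
  R_B = -6M₀ab/L³ = -6·(-2)·9·3/12³ = 3/16 kN
  M_B = M₀a(2b-a)/L² = (-2)·9·(2·3-9)/12² = 3/8 kN·m
Superposition: R_A = -9089/432 kN, M_A = -3341/72 kN·m, R_B = -11215/432 kN, M_B = 4027/72 kN·m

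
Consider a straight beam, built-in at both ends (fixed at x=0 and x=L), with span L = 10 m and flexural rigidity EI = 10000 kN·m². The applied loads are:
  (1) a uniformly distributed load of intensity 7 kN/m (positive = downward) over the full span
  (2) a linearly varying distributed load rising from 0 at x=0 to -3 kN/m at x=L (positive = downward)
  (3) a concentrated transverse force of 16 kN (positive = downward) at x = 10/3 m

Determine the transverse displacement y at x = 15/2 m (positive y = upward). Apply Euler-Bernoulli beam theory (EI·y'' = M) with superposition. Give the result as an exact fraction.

Load 1 — uniform load w=7 kN/m over full span:
  y_1 = -wx²(L-x)²/(24EI) = -7·(15/2)²·(10-(15/2))²/(24·10000) = -21/2048 m
Load 2 — triangular load w₀=-3 kN/m (0→w₀ over full span):
  y_2 = -w₀x²(L-x)²(x+2L)/(120LEI) = -(-3)·(15/2)²·(10-(15/2))²·((15/2)+2·10)/(120·10·10000) = 99/40960 m
Load 3 — point force P=16 kN at a=10/3 m (b=L-a=20/3):
  y_3 = -Pa²(L-x)²(3bL-(3b+a)(L-x))/(6L³EI)  [x>a] = -16·(10/3)²·(10-(15/2))²·(3·(20/3)·10-(3·(20/3)+(10/3))·(10-(15/2)))/(6·10³·10000) = -17/6480 m
Superposition: y = Σ y_i = -6941/663552 m ≈ -0.010460 m

y(15/2) = -6941/663552 m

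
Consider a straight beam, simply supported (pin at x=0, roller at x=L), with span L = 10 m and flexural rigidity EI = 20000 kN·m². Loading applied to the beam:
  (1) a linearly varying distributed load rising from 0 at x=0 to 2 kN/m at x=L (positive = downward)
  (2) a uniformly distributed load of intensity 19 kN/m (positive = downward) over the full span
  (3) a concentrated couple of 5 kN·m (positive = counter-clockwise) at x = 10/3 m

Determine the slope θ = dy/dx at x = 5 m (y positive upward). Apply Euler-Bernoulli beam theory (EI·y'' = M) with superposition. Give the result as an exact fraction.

Load 1 — triangular load w₀=2 kN/m (0→w₀ over full span):
  θ_1 = -w₀(7L⁴-30L²x²+15x⁴)/(360LEI) = -2·(7·10⁴-30·10²·5²+15·5⁴)/(360·10·20000) = -7/57600 rad
Load 2 — uniform load w=19 kN/m over full span:
  θ_2 = -w(L³-6Lx²+4x³)/(24EI) = -19·(10³-6·10·5²+4·5³)/(24·20000) = 0 rad
Load 3 — applied couple M₀=5 kN·m at a=10/3 m (b=L-a=20/3):
  θ_3 = (M₀x²/(2L)-M₀(x-a)+C₁)/EI  [x>a] with C₁=M₀(3b²-L²)/(6L)=25/9 = (5·5²/(2·10)-5·(5-(10/3))+(25/9))/20000 = 1/28800 rad
Superposition: θ = Σ θ_i = -1/11520 rad ≈ -0.000087 rad

θ(5) = -1/11520 rad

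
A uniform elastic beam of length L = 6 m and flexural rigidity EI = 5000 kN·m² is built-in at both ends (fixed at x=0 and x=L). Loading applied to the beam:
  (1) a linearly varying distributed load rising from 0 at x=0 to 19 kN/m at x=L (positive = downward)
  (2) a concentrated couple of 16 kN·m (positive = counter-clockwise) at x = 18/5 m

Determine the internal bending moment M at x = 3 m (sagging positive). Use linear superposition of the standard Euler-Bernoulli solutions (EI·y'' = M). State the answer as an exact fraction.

M(3) = 413/20 kN·m

Load 1 — triangular load w₀=19 kN/m (0→w₀ over full span):
  M_1 = 3w₀Lx/20 - w₀L²/30 - w₀x³/(6L) = 3·19·6·3/20 - 19·6²/30 - 19·3³/(6·6) = 57/4 kN·m
Load 2 — applied couple M₀=16 kN·m at a=18/5 m (b=L-a=12/5):
  M_2 = R_Ax - M_A  [x≤a] with R_A=96/25, M_A=128/25 = (96/25)·3 - (128/25) = 32/5 kN·m
Superposition: M = Σ M_i = 413/20 kN·m ≈ 20.650000 kN·m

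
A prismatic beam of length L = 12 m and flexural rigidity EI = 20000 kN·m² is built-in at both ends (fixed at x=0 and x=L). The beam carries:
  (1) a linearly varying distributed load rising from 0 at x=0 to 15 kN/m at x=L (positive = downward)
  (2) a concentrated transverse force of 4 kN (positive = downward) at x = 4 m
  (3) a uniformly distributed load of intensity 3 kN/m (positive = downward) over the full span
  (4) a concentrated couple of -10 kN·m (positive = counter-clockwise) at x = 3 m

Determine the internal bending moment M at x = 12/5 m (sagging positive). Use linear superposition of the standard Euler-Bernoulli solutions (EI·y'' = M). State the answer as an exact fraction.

Load 1 — triangular load w₀=15 kN/m (0→w₀ over full span):
  M_1 = 3w₀Lx/20 - w₀L²/30 - w₀x³/(6L) = 3·15·12·(12/5)/20 - 15·12²/30 - 15·(12/5)³/(6·12) = -252/25 kN·m
Load 2 — point force P=4 kN at a=4 m (b=L-a=8):
  M_2 = Pb²(3a+b)x/L³ - Pab²/L²  [x≤a] = 4·8²·(3·4+8)·(12/5)/12³ - 4·4·8²/12² = 0 kN·m
Load 3 — uniform load w=3 kN/m over full span:
  M_3 = wLx/2 - wL²/12 - wx²/2 = 3·12·(12/5)/2 - 3·12²/12 - 3·(12/5)²/2 = -36/25 kN·m
Load 4 — applied couple M₀=-10 kN·m at a=3 m (b=L-a=9):
  M_4 = R_Ax - M_A  [x≤a] with R_A=-15/16, M_A=15/8 = (-15/16)·(12/5) - (15/8) = -33/8 kN·m
Superposition: M = Σ M_i = -3129/200 kN·m ≈ -15.645000 kN·m

M(12/5) = -3129/200 kN·m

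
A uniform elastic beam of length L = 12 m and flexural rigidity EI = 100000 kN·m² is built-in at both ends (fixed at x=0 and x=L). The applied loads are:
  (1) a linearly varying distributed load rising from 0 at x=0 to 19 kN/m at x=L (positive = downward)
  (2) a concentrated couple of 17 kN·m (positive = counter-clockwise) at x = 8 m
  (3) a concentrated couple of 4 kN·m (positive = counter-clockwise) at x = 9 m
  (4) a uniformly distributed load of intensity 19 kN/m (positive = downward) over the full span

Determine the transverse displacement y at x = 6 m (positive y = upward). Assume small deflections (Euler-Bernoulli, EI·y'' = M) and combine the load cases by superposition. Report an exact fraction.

Load 1 — triangular load w₀=19 kN/m (0→w₀ over full span):
  y_1 = -w₀x²(L-x)²(x+2L)/(120LEI) = -19·6²·(12-6)²·(6+2·12)/(120·12·100000) = -513/100000 m
Load 2 — applied couple M₀=17 kN·m at a=8 m (b=L-a=4):
  y_2 = (R_Ax³/6 - M_Ax²/2)/EI  [x≤a] with R_A=17/9, M_A=17/3 = ((17/9)·6³/6 - (17/3)·6²/2)/100000 = -17/50000 m
Load 3 — applied couple M₀=4 kN·m at a=9 m (b=L-a=3):
  y_3 = (R_Ax³/6 - M_Ax²/2)/EI  [x≤a] with R_A=3/8, M_A=5/4 = ((3/8)·6³/6 - (5/4)·6²/2)/100000 = -9/100000 m
Load 4 — uniform load w=19 kN/m over full span:
  y_4 = -wx²(L-x)²/(24EI) = -19·6²·(12-6)²/(24·100000) = -513/50000 m
Superposition: y = Σ y_i = -791/50000 m ≈ -0.015820 m

y(6) = -791/50000 m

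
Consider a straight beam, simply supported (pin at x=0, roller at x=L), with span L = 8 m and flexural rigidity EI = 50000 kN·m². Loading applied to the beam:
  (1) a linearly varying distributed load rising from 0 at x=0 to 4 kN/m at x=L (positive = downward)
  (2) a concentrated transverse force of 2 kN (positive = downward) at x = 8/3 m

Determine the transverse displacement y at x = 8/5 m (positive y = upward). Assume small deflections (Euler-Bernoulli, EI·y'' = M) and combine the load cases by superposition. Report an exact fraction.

y(8/5) = -5683456/3955078125 m

Load 1 — triangular load w₀=4 kN/m (0→w₀ over full span):
  y_1 = -w₀x(7L⁴-10L²x²+3x⁴)/(360LEI) = -4·(8/5)·(7·8⁴-10·8²·(8/5)²+3·(8/5)⁴)/(360·8·50000) = -176128/146484375 m
Load 2 — point force P=2 kN at a=8/3 m (b=L-a=16/3):
  y_2 = -Pbx(L²-b²-x²)/(6LEI)  [x≤a] = -2·(16/3)·(8/5)·(8²-(16/3)²-(8/5)²)/(6·8·50000) = -7424/31640625 m
Superposition: y = Σ y_i = -5683456/3955078125 m ≈ -0.001437 m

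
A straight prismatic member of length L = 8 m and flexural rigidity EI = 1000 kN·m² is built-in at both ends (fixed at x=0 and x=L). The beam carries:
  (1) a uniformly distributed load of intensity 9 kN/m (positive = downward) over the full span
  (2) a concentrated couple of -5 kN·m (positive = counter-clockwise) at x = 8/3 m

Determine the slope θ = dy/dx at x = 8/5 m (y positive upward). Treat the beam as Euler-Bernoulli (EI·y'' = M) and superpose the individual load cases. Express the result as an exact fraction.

Load 1 — uniform load w=9 kN/m over full span:
  θ_1 = -wx(L-x)(L-2x)/(12EI) = -9·(8/5)·(8-(8/5))·(8-2·(8/5))/(12·1000) = -576/15625 rad
Load 2 — applied couple M₀=-5 kN·m at a=8/3 m (b=L-a=16/3):
  θ_2 = (R_Ax²/2 - M_Ax)/EI  [x≤a] with R_A=-5/6, M_A=0 = ((-5/6)·(8/5)²/2 - 0·(8/5))/1000 = -2/1875 rad
Superposition: θ = Σ θ_i = -1778/46875 rad ≈ -0.037931 rad

θ(8/5) = -1778/46875 rad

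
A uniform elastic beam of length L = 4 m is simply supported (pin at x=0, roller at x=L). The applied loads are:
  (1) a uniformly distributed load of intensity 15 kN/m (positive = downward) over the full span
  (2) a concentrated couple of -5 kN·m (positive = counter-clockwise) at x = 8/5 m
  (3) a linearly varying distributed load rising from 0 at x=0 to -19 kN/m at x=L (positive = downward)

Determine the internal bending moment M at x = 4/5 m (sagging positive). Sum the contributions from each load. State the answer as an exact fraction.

M(4/5) = 1059/125 kN·m

Load 1 — uniform load w=15 kN/m over full span:
  M_1 = wx(L-x)/2 = 15·(4/5)·(4-(4/5))/2 = 96/5 kN·m
Load 2 — applied couple M₀=-5 kN·m at a=8/5 m (b=L-a=12/5):
  M_2 = M₀x/L  [x≤a] = (-5)·(4/5)/4 = -1 kN·m
Load 3 — triangular load w₀=-19 kN/m (0→w₀ over full span):
  M_3 = w₀Lx/6 - w₀x³/(6L) = (-19)·4·(4/5)/6 - (-19)·(4/5)³/(6·4) = -1216/125 kN·m
Superposition: M = Σ M_i = 1059/125 kN·m ≈ 8.472000 kN·m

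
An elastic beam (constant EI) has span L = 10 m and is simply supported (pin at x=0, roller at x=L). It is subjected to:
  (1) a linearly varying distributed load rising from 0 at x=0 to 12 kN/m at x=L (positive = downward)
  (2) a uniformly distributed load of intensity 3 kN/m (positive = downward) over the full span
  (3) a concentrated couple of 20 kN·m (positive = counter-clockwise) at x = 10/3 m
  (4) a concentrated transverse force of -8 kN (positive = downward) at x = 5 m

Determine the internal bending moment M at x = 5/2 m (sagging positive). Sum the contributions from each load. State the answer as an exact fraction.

M(5/2) = 70 kN·m

Load 1 — triangular load w₀=12 kN/m (0→w₀ over full span):
  M_1 = w₀Lx/6 - w₀x³/(6L) = 12·10·(5/2)/6 - 12·(5/2)³/(6·10) = 375/8 kN·m
Load 2 — uniform load w=3 kN/m over full span:
  M_2 = wx(L-x)/2 = 3·(5/2)·(10-(5/2))/2 = 225/8 kN·m
Load 3 — applied couple M₀=20 kN·m at a=10/3 m (b=L-a=20/3):
  M_3 = M₀x/L  [x≤a] = 20·(5/2)/10 = 5 kN·m
Load 4 — point force P=-8 kN at a=5 m (b=L-a=5):
  M_4 = Pbx/L  [x≤a] = (-8)·5·(5/2)/10 = -10 kN·m
Superposition: M = Σ M_i = 70 kN·m ≈ 70.000000 kN·m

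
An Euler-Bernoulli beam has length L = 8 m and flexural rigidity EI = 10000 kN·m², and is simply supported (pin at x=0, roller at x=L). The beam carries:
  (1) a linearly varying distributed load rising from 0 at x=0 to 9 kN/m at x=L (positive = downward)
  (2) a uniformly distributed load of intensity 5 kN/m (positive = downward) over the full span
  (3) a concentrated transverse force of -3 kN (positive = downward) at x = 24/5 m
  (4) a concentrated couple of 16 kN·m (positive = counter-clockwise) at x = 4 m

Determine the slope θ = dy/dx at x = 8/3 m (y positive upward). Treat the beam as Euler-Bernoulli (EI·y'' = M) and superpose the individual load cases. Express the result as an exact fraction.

Load 1 — triangular load w₀=9 kN/m (0→w₀ over full span):
  θ_1 = -w₀(7L⁴-30L²x²+15x⁴)/(360LEI) = -9·(7·8⁴-30·8²·(8/3)²+15·(8/3)⁴)/(360·8·10000) = -416/84375 rad
Load 2 — uniform load w=5 kN/m over full span:
  θ_2 = -w(L³-6Lx²+4x³)/(24EI) = -5·(8³-6·8·(8/3)²+4·(8/3)³)/(24·10000) = -52/10125 rad
Load 3 — point force P=-3 kN at a=24/5 m (b=L-a=16/5):
  θ_3 = -Pb(L²-b²-3x²)/(6LEI)  [x≤a] = -(-3)·(16/5)·(8²-(16/5)²-3·(8/3)²)/(6·8·10000) = 152/234375 rad
Load 4 — applied couple M₀=16 kN·m at a=4 m (b=L-a=4):
  θ_4 = (M₀x²/(2L)+C₁)/EI  [x≤a] with C₁=M₀(3b²-L²)/(6L)=-16/3 = (16·(8/3)²/(2·8)+(-16/3))/10000 = 1/5625 rad
Superposition: θ = Σ θ_i = -58471/6328125 rad ≈ -0.009240 rad

θ(8/3) = -58471/6328125 rad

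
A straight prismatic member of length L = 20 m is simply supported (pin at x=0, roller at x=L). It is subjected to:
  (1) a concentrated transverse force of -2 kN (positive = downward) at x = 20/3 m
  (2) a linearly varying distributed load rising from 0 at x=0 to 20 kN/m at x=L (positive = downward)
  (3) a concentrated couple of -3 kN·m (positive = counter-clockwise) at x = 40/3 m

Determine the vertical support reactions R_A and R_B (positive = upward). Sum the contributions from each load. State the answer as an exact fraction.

R_A = 3911/60 kN, R_B = 7969/60 kN

Load 1 — point force P=-2 kN at a=20/3 m (b=L-a=40/3):
  R_A = Pb/L = (-2)·(40/3)/20 = -4/3 kN
  R_B = Pa/L = (-2)·(20/3)/20 = -2/3 kN
Load 2 — triangular load w₀=20 kN/m (0→w₀ over full span):
  R_A = w₀L/6 = 20·20/6 = 200/3 kN
  R_B = w₀L/3 = 20·20/3 = 400/3 kN
Load 3 — applied couple M₀=-3 kN·m at a=40/3 m (b=L-a=20/3):
  R_A = M₀/L = (-3)/20 = -3/20 kN
  R_B = -M₀/L = -(-3)/20 = 3/20 kN
Superposition: R_A = 3911/60 kN, R_B = 7969/60 kN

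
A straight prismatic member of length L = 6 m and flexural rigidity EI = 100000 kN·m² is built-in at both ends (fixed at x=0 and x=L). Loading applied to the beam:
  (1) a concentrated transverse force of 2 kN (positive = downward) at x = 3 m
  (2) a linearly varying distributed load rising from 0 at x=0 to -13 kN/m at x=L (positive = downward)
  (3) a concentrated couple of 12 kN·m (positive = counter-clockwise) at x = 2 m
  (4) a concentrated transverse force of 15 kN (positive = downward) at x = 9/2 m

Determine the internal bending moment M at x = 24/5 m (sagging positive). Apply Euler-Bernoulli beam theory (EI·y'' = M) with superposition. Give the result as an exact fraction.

Load 1 — point force P=2 kN at a=3 m (b=L-a=3):
  M_1 = Pa²(a+3b)(L-x)/L³ - Pa²b/L²  [x>a] = 2·3²·(3+3·3)·(6-(24/5))/6³ - 2·3²·3/6² = -3/10 kN·m
Load 2 — triangular load w₀=-13 kN/m (0→w₀ over full span):
  M_2 = 3w₀Lx/20 - w₀L²/30 - w₀x³/(6L) = 3·(-13)·6·(24/5)/20 - (-13)·6²/30 - (-13)·(24/5)³/(6·6) = -78/125 kN·m
Load 3 — applied couple M₀=12 kN·m at a=2 m (b=L-a=4):
  M_3 = R_Ax - M_A - M₀  [x>a] with R_A=8/3, M_A=0 = (8/3)·(24/5) - 0 - 12 = 4/5 kN·m
Load 4 — point force P=15 kN at a=9/2 m (b=L-a=3/2):
  M_4 = Pa²(a+3b)(L-x)/L³ - Pa²b/L²  [x>a] = 15·(9/2)²·((9/2)+3·(3/2))·(6-(24/5))/6³ - 15·(9/2)²·(3/2)/6² = 81/32 kN·m
Superposition: M = Σ M_i = 9629/4000 kN·m ≈ 2.407250 kN·m

M(24/5) = 9629/4000 kN·m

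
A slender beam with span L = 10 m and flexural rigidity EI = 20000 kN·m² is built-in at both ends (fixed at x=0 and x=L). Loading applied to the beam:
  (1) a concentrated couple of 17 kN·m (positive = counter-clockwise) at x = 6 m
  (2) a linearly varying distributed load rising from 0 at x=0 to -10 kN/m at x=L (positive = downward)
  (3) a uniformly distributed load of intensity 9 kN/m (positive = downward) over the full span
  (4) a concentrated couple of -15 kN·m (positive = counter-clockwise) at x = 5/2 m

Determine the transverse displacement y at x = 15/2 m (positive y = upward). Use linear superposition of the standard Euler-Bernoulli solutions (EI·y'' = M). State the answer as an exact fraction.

y(15/2) = -63/20480 m

Load 1 — applied couple M₀=17 kN·m at a=6 m (b=L-a=4):
  y_1 = (R_Ax³/6 - M_Ax²/2 - M₀(x-a)²/2)/EI  [x>a] with R_A=306/125, M_A=136/25 = ((306/125)·(15/2)³/6 - (136/25)·(15/2)²/2 - 17·((15/2)-6)²/2)/20000 = 0 m
Load 2 — triangular load w₀=-10 kN/m (0→w₀ over full span):
  y_2 = -w₀x²(L-x)²(x+2L)/(120LEI) = -(-10)·(15/2)²·(10-(15/2))²·((15/2)+2·10)/(120·10·20000) = 33/8192 m
Load 3 — uniform load w=9 kN/m over full span:
  y_3 = -wx²(L-x)²/(24EI) = -9·(15/2)²·(10-(15/2))²/(24·20000) = -27/4096 m
Load 4 — applied couple M₀=-15 kN·m at a=5/2 m (b=L-a=15/2):
  y_4 = (R_Ax³/6 - M_Ax²/2 - M₀(x-a)²/2)/EI  [x>a] with R_A=-27/16, M_A=45/16 = ((-27/16)·(15/2)³/6 - (45/16)·(15/2)²/2 - (-15)·((15/2)-(5/2))²/2)/20000 = -21/40960 m
Superposition: y = Σ y_i = -63/20480 m ≈ -0.003076 m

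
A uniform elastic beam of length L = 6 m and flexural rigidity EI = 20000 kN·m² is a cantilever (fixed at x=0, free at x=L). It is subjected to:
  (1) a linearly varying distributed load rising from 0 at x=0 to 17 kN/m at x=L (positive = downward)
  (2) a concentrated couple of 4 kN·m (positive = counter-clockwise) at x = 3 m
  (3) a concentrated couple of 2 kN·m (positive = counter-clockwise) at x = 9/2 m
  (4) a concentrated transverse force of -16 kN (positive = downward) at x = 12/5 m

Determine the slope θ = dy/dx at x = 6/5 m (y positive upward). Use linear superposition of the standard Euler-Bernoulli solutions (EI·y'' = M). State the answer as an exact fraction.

Load 1 — triangular load w₀=17 kN/m (0→w₀ over full span):
  θ_1 = (w₀Lx²/4-w₀L²x/3-w₀x⁴/(24L))/EI = (17·6·(6/5)²/4-17·6²·(6/5)/3-17·(6/5)⁴/(24·6))/20000 = -130203/12500000 rad
Load 2 — applied couple M₀=4 kN·m at a=3 m (b=L-a=3):
  θ_2 = M₀x/EI  [x≤a] = 4·(6/5)/20000 = 3/12500 rad
Load 3 — applied couple M₀=2 kN·m at a=9/2 m (b=L-a=3/2):
  θ_3 = M₀x/EI  [x≤a] = 2·(6/5)/20000 = 3/25000 rad
Load 4 — point force P=-16 kN at a=12/5 m (b=L-a=18/5):
  θ_4 = -Px(2a-x)/(2EI)  [x≤a] = -(-16)·(6/5)·(2·(12/5)-(6/5))/(2·20000) = 27/15625 rad
Superposition: θ = Σ θ_i = -104103/12500000 rad ≈ -0.008328 rad

θ(6/5) = -104103/12500000 rad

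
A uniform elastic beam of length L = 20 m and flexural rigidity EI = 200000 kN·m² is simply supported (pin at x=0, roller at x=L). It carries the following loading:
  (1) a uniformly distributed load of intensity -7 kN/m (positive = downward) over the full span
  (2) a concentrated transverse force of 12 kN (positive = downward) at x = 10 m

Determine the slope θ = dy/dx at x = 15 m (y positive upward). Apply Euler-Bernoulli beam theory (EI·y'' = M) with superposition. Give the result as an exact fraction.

Load 1 — uniform load w=-7 kN/m over full span:
  θ_1 = -w(L³-6Lx²+4x³)/(24EI) = -(-7)·(20³-6·20·15²+4·15³)/(24·200000) = -77/9600 rad
Load 2 — point force P=12 kN at a=10 m (b=L-a=10):
  θ_2 = -Pa(2L²-6Lx+3x²+a²)/(6LEI)  [x>a] = -12·10·(2·20²-6·20·15+3·15²+10²)/(6·20·200000) = 9/8000 rad
Superposition: θ = Σ θ_i = -331/48000 rad ≈ -0.006896 rad

θ(15) = -331/48000 rad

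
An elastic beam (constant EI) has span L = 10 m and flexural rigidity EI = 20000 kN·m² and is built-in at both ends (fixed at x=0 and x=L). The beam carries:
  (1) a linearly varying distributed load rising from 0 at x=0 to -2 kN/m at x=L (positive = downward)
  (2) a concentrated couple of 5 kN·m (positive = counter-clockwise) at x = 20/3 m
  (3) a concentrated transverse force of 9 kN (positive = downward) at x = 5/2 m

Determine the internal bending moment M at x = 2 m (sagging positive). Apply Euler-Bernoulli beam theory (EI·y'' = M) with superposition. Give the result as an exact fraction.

M(2) = 501/160 kN·m

Load 1 — triangular load w₀=-2 kN/m (0→w₀ over full span):
  M_1 = 3w₀Lx/20 - w₀L²/30 - w₀x³/(6L) = 3·(-2)·10·2/20 - (-2)·10²/30 - (-2)·2³/(6·10) = 14/15 kN·m
Load 2 — applied couple M₀=5 kN·m at a=20/3 m (b=L-a=10/3):
  M_2 = R_Ax - M_A  [x≤a] with R_A=2/3, M_A=5/3 = (2/3)·2 - (5/3) = -1/3 kN·m
Load 3 — point force P=9 kN at a=5/2 m (b=L-a=15/2):
  M_3 = Pb²(3a+b)x/L³ - Pab²/L²  [x≤a] = 9·(15/2)²·(3·(5/2)+(15/2))·2/10³ - 9·(5/2)·(15/2)²/10² = 81/32 kN·m
Superposition: M = Σ M_i = 501/160 kN·m ≈ 3.131250 kN·m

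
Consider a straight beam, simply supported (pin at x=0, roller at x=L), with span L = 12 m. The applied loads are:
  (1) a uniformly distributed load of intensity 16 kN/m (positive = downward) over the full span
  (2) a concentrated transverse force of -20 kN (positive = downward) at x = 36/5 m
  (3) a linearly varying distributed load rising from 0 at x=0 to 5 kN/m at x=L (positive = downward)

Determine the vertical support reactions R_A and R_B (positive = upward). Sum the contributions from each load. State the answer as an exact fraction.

Load 1 — uniform load w=16 kN/m over full span:
  R_A = wL/2 = 16·12/2 = 96 kN
  R_B = wL/2 = 16·12/2 = 96 kN
Load 2 — point force P=-20 kN at a=36/5 m (b=L-a=24/5):
  R_A = Pb/L = (-20)·(24/5)/12 = -8 kN
  R_B = Pa/L = (-20)·(36/5)/12 = -12 kN
Load 3 — triangular load w₀=5 kN/m (0→w₀ over full span):
  R_A = w₀L/6 = 5·12/6 = 10 kN
  R_B = w₀L/3 = 5·12/3 = 20 kN
Superposition: R_A = 98 kN, R_B = 104 kN

R_A = 98 kN, R_B = 104 kN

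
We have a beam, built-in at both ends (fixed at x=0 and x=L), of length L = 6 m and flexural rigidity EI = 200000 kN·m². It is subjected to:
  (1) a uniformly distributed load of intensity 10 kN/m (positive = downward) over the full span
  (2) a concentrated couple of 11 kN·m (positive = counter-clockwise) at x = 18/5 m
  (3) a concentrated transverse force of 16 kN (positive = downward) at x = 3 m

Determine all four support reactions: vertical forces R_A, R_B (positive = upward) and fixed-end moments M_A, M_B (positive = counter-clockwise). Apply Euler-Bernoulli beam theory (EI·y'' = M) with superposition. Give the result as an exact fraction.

Load 1 — uniform load w=10 kN/m over full span:
  R_A = wL/2 = 10·6/2 = 30 kN
  M_A = wL²/12 = 10·6²/12 = 30 kN·m
  R_B = wL/2 = 10·6/2 = 30 kN
  M_B = -wL²/12 = -10·6²/12 = -30 kN·m
Load 2 — applied couple M₀=11 kN·m at a=18/5 m (b=L-a=12/5):
  R_A = 6M₀ab/L³ = 6·11·(18/5)·(12/5)/6³ = 66/25 kN
  M_A = M₀b(2a-b)/L² = 11·(12/5)·(2·(18/5)-(12/5))/6² = 88/25 kN·m
  R_B = -6M₀ab/L³ = -6·11·(18/5)·(12/5)/6³ = -66/25 kN
  M_B = M₀a(2b-a)/L² = 11·(18/5)·(2·(12/5)-(18/5))/6² = 33/25 kN·m
Load 3 — point force P=16 kN at a=3 m (b=L-a=3):
  R_A = Pb²(3a+b)/L³ = 16·3²·(3·3+3)/6³ = 8 kN
  M_A = Pab²/L² = 16·3·3²/6² = 12 kN·m
  R_B = Pa²(a+3b)/L³ = 16·3²·(3+3·3)/6³ = 8 kN
  M_B = -Pa²b/L² = -16·3²·3/6² = -12 kN·m
Superposition: R_A = 1016/25 kN, M_A = 1138/25 kN·m, R_B = 884/25 kN, M_B = -1017/25 kN·m

R_A = 1016/25 kN, M_A = 1138/25 kN·m, R_B = 884/25 kN, M_B = -1017/25 kN·m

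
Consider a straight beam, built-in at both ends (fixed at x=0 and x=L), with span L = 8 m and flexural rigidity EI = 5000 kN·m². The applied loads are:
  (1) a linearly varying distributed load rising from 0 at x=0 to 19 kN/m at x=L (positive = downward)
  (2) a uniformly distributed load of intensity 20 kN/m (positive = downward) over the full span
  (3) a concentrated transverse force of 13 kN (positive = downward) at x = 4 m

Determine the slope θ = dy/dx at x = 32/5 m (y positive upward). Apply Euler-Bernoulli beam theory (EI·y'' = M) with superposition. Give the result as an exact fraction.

Load 1 — triangular load w₀=19 kN/m (0→w₀ over full span):
  θ_1 = -w₀(2x(L-x)(L-2x)(x+2L)+x²(L-x)²)/(120LEI) = -19·(2·(32/5)·(8-(32/5))·(8-2·(32/5))·((32/5)+2·8)+(32/5)²·(8-(32/5))²)/(120·8·5000) = 9728/1171875 rad
Load 2 — uniform load w=20 kN/m over full span:
  θ_2 = -wx(L-x)(L-2x)/(12EI) = -20·(32/5)·(8-(32/5))·(8-2·(32/5))/(12·5000) = 256/15625 rad
Load 3 — point force P=13 kN at a=4 m (b=L-a=4):
  θ_3 = Pa²(L-x)(2bL-(3b+a)(L-x))/(2L³EI)  [x>a] = 13·4²·(8-(32/5))·(2·4·8-(3·4+4)·(8-(32/5)))/(2·8³·5000) = 39/15625 rad
Superposition: θ = Σ θ_i = 31853/1171875 rad ≈ 0.027181 rad

θ(32/5) = 31853/1171875 rad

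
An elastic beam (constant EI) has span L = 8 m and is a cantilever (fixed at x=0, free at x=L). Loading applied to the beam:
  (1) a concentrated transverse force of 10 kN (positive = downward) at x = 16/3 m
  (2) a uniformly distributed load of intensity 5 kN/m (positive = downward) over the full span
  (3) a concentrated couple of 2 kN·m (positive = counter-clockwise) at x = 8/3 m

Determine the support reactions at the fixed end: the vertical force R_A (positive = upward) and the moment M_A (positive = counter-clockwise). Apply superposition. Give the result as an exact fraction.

R_A = 50 kN, M_A = 634/3 kN·m

Load 1 — point force P=10 kN at a=16/3 m (b=L-a=8/3):
  R_A = P = 10 kN
  M_A = Pa = 10·(16/3) = 160/3 kN·m
Load 2 — uniform load w=5 kN/m over full span:
  R_A = wL = 5·8 = 40 kN
  M_A = wL²/2 = 5·8²/2 = 160 kN·m
Load 3 — applied couple M₀=2 kN·m at a=8/3 m (b=L-a=16/3):
  R_A = 0 kN
  M_A = -M₀ = -2 kN·m
Superposition: R_A = 50 kN, M_A = 634/3 kN·m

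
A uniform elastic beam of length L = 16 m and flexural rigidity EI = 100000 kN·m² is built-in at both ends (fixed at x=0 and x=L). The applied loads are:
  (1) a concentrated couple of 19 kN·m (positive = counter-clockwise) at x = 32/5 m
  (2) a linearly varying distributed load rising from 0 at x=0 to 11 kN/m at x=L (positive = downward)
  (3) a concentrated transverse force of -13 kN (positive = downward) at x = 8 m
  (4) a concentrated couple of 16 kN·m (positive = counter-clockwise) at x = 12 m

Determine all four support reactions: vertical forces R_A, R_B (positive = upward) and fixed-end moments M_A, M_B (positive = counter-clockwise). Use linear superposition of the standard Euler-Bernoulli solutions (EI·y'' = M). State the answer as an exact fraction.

R_A = 4547/200 kN, M_A = 5636/75 kN·m, R_B = 10453/200 kN, M_B = -2793/25 kN·m

Load 1 — applied couple M₀=19 kN·m at a=32/5 m (b=L-a=48/5):
  R_A = 6M₀ab/L³ = 6·19·(32/5)·(48/5)/16³ = 171/100 kN
  M_A = M₀b(2a-b)/L² = 19·(48/5)·(2·(32/5)-(48/5))/16² = 57/25 kN·m
  R_B = -6M₀ab/L³ = -6·19·(32/5)·(48/5)/16³ = -171/100 kN
  M_B = M₀a(2b-a)/L² = 19·(32/5)·(2·(48/5)-(32/5))/16² = 152/25 kN·m
Load 2 — triangular load w₀=11 kN/m (0→w₀ over full span):
  R_A = 3w₀L/20 = 3·11·16/20 = 132/5 kN
  M_A = w₀L²/30 = 11·16²/30 = 1408/15 kN·m
  R_B = 7w₀L/20 = 7·11·16/20 = 308/5 kN
  M_B = -w₀L²/20 = -11·16²/20 = -704/5 kN·m
Load 3 — point force P=-13 kN at a=8 m (b=L-a=8):
  R_A = Pb²(3a+b)/L³ = (-13)·8²·(3·8+8)/16³ = -13/2 kN
  M_A = Pab²/L² = (-13)·8·8²/16² = -26 kN·m
  R_B = Pa²(a+3b)/L³ = (-13)·8²·(8+3·8)/16³ = -13/2 kN
  M_B = -Pa²b/L² = -(-13)·8²·8/16² = 26 kN·m
Load 4 — applied couple M₀=16 kN·m at a=12 m (b=L-a=4):
  R_A = 6M₀ab/L³ = 6·16·12·4/16³ = 9/8 kN
  M_A = M₀b(2a-b)/L² = 16·4·(2·12-4)/16² = 5 kN·m
  R_B = -6M₀ab/L³ = -6·16·12·4/16³ = -9/8 kN
  M_B = M₀a(2b-a)/L² = 16·12·(2·4-12)/16² = -3 kN·m
Superposition: R_A = 4547/200 kN, M_A = 5636/75 kN·m, R_B = 10453/200 kN, M_B = -2793/25 kN·m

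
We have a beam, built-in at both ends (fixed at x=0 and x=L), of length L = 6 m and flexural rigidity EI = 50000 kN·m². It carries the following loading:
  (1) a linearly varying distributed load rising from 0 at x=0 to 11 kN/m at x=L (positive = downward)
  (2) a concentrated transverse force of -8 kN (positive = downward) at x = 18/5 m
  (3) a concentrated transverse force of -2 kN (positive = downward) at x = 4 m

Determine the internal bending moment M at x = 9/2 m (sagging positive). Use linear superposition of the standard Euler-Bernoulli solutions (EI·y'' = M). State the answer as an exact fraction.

Load 1 — triangular load w₀=11 kN/m (0→w₀ over full span):
  M_1 = 3w₀Lx/20 - w₀L²/30 - w₀x³/(6L) = 3·11·6·(9/2)/20 - 11·6²/30 - 11·(9/2)³/(6·6) = 561/160 kN·m
Load 2 — point force P=-8 kN at a=18/5 m (b=L-a=12/5):
  M_2 = Pa²(a+3b)(L-x)/L³ - Pa²b/L²  [x>a] = (-8)·(18/5)²·((18/5)+3·(12/5))·(6-(9/2))/6³ - (-8)·(18/5)²·(12/5)/6² = -108/125 kN·m
Load 3 — point force P=-2 kN at a=4 m (b=L-a=2):
  M_3 = Pa²(a+3b)(L-x)/L³ - Pa²b/L²  [x>a] = (-2)·4²·(4+3·2)·(6-(9/2))/6³ - (-2)·4²·2/6² = -4/9 kN·m
Superposition: M = Σ M_i = 79121/36000 kN·m ≈ 2.197806 kN·m

M(9/2) = 79121/36000 kN·m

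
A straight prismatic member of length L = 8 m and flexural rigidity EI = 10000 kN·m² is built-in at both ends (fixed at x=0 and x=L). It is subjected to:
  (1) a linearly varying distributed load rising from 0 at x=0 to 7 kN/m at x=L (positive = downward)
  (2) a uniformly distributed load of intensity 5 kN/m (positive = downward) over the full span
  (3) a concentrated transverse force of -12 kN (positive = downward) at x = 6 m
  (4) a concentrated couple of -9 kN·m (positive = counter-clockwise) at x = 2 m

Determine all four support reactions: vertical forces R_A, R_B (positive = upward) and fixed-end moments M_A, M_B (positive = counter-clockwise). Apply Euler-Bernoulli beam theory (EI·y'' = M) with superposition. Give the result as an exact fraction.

Load 1 — triangular load w₀=7 kN/m (0→w₀ over full span):
  R_A = 3w₀L/20 = 3·7·8/20 = 42/5 kN
  M_A = w₀L²/30 = 7·8²/30 = 224/15 kN·m
  R_B = 7w₀L/20 = 7·7·8/20 = 98/5 kN
  M_B = -w₀L²/20 = -7·8²/20 = -112/5 kN·m
Load 2 — uniform load w=5 kN/m over full span:
  R_A = wL/2 = 5·8/2 = 20 kN
  M_A = wL²/12 = 5·8²/12 = 80/3 kN·m
  R_B = wL/2 = 5·8/2 = 20 kN
  M_B = -wL²/12 = -5·8²/12 = -80/3 kN·m
Load 3 — point force P=-12 kN at a=6 m (b=L-a=2):
  R_A = Pb²(3a+b)/L³ = (-12)·2²·(3·6+2)/8³ = -15/8 kN
  M_A = Pab²/L² = (-12)·6·2²/8² = -9/2 kN·m
  R_B = Pa²(a+3b)/L³ = (-12)·6²·(6+3·2)/8³ = -81/8 kN
  M_B = -Pa²b/L² = -(-12)·6²·2/8² = 27/2 kN·m
Load 4 — applied couple M₀=-9 kN·m at a=2 m (b=L-a=6):
  R_A = 6M₀ab/L³ = 6·(-9)·2·6/8³ = -81/64 kN
  M_A = M₀b(2a-b)/L² = (-9)·6·(2·2-6)/8² = 27/16 kN·m
  R_B = -6M₀ab/L³ = -6·(-9)·2·6/8³ = 81/64 kN
  M_B = M₀a(2b-a)/L² = (-9)·2·(2·6-2)/8² = -45/16 kN·m
Superposition: R_A = 8083/320 kN, M_A = 3103/80 kN·m, R_B = 9837/320 kN, M_B = -9211/240 kN·m

R_A = 8083/320 kN, M_A = 3103/80 kN·m, R_B = 9837/320 kN, M_B = -9211/240 kN·m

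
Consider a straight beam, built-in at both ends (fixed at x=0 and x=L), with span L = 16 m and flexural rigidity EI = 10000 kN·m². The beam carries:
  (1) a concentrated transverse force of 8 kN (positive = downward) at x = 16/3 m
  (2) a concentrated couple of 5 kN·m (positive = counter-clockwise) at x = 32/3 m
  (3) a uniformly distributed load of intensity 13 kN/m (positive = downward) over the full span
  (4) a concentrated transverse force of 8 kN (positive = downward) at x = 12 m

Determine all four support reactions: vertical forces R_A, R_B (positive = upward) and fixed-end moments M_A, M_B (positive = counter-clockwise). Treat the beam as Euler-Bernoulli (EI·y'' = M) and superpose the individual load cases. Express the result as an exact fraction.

R_A = 3013/27 kN, M_A = 8207/27 kN·m, R_B = 3035/27 kN, M_B = -8230/27 kN·m

Load 1 — point force P=8 kN at a=16/3 m (b=L-a=32/3):
  R_A = Pb²(3a+b)/L³ = 8·(32/3)²·(3·(16/3)+(32/3))/16³ = 160/27 kN
  M_A = Pab²/L² = 8·(16/3)·(32/3)²/16² = 512/27 kN·m
  R_B = Pa²(a+3b)/L³ = 8·(16/3)²·((16/3)+3·(32/3))/16³ = 56/27 kN
  M_B = -Pa²b/L² = -8·(16/3)²·(32/3)/16² = -256/27 kN·m
Load 2 — applied couple M₀=5 kN·m at a=32/3 m (b=L-a=16/3):
  R_A = 6M₀ab/L³ = 6·5·(32/3)·(16/3)/16³ = 5/12 kN
  M_A = M₀b(2a-b)/L² = 5·(16/3)·(2·(32/3)-(16/3))/16² = 5/3 kN·m
  R_B = -6M₀ab/L³ = -6·5·(32/3)·(16/3)/16³ = -5/12 kN
  M_B = M₀a(2b-a)/L² = 5·(32/3)·(2·(16/3)-(32/3))/16² = 0 kN·m
Load 3 — uniform load w=13 kN/m over full span:
  R_A = wL/2 = 13·16/2 = 104 kN
  M_A = wL²/12 = 13·16²/12 = 832/3 kN·m
  R_B = wL/2 = 13·16/2 = 104 kN
  M_B = -wL²/12 = -13·16²/12 = -832/3 kN·m
Load 4 — point force P=8 kN at a=12 m (b=L-a=4):
  R_A = Pb²(3a+b)/L³ = 8·4²·(3·12+4)/16³ = 5/4 kN
  M_A = Pab²/L² = 8·12·4²/16² = 6 kN·m
  R_B = Pa²(a+3b)/L³ = 8·12²·(12+3·4)/16³ = 27/4 kN
  M_B = -Pa²b/L² = -8·12²·4/16² = -18 kN·m
Superposition: R_A = 3013/27 kN, M_A = 8207/27 kN·m, R_B = 3035/27 kN, M_B = -8230/27 kN·m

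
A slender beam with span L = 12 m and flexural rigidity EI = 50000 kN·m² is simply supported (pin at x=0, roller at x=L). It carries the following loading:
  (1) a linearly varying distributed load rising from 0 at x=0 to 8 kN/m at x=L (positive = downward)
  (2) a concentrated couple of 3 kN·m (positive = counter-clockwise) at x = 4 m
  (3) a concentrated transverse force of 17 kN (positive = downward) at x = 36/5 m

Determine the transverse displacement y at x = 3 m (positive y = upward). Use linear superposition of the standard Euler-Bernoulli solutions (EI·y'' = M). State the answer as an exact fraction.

Load 1 — triangular load w₀=8 kN/m (0→w₀ over full span):
  y_1 = -w₀x(7L⁴-10L²x²+3x⁴)/(360LEI) = -8·3·(7·12⁴-10·12²·3²+3·3⁴)/(360·12·50000) = -2943/200000 m
Load 2 — applied couple M₀=3 kN·m at a=4 m (b=L-a=8):
  y_2 = (M₀x³/(6L)+C₁x)/EI  [x≤a] with C₁=M₀(3b²-L²)/(6L)=2 = (3·3³/(6·12)+2·3)/50000 = 57/400000 m
Load 3 — point force P=17 kN at a=36/5 m (b=L-a=24/5):
  y_3 = -Pbx(L²-b²-x²)/(6LEI)  [x≤a] = -17·(24/5)·3·(12²-(24/5)²-3²)/(6·12·50000) = -47583/6250000 m
Superposition: y = Σ y_i = -1109289/50000000 m ≈ -0.022186 m

y(3) = -1109289/50000000 m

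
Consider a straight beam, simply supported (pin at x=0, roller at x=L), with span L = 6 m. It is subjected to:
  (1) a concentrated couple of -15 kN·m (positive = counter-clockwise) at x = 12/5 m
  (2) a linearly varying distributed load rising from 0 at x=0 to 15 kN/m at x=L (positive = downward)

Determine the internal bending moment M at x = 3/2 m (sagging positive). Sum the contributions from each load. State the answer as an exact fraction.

M(3/2) = 555/32 kN·m

Load 1 — applied couple M₀=-15 kN·m at a=12/5 m (b=L-a=18/5):
  M_1 = M₀x/L  [x≤a] = (-15)·(3/2)/6 = -15/4 kN·m
Load 2 — triangular load w₀=15 kN/m (0→w₀ over full span):
  M_2 = w₀Lx/6 - w₀x³/(6L) = 15·6·(3/2)/6 - 15·(3/2)³/(6·6) = 675/32 kN·m
Superposition: M = Σ M_i = 555/32 kN·m ≈ 17.343750 kN·m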